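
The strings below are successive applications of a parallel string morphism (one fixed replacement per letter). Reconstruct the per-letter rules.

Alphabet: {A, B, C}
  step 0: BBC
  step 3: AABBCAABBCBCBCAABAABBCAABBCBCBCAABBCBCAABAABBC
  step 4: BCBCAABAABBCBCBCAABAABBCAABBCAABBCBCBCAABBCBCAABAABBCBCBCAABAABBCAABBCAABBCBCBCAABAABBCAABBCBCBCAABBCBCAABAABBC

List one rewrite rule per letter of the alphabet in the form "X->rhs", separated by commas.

  step 3 ⇒ step 4: AABBCAABBCBCBCAABAABBCAABBCBCBCAABBCBCAABAABBC ⇒ BC·BC·AAB·AAB·BC·BC·BC·AAB·AAB·BC·AAB·BC·AAB·BC·BC·BC·AAB·BC·BC·AAB·AAB·BC·BC·BC·AAB·AAB·BC·AAB·BC·AAB·BC·BC·BC·AAB·AAB·BC·AAB·BC·BC·BC·AAB·BC·BC·AAB·AAB·BC
    A ↦ BC
    B ↦ AAB
    C ↦ BC

A->BC, B->AAB, C->BC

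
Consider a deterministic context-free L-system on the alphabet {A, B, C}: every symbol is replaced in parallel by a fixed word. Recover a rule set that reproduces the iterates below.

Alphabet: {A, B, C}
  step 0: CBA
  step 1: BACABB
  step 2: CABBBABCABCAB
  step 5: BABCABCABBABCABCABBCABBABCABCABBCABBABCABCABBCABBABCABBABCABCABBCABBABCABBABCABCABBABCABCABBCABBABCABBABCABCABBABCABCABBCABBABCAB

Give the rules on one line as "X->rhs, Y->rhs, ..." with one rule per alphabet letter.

  step 1 ⇒ step 2: BACABB ⇒ CAB·B·BA·B·CAB·CAB
    A ↦ B
    B ↦ CAB
    C ↦ BA

A->B, B->CAB, C->BA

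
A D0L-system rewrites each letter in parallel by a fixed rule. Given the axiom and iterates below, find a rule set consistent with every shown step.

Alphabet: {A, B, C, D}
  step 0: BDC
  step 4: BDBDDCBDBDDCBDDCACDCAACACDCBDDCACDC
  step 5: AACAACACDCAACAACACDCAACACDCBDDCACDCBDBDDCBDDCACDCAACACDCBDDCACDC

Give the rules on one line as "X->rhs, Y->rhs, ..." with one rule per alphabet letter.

  step 4 ⇒ step 5: BDBDDCBDBDDCBDDCACDCAACACDCBDDCACDC ⇒ A·AC·A·AC·AC·DC·A·AC·A·AC·AC·DC·A·AC·AC·DC·BD·DC·AC·DC·BD·BD·DC·BD·DC·AC·DC·A·AC·AC·DC·BD·DC·AC·DC
    A ↦ BD
    B ↦ A
    C ↦ DC
    D ↦ AC

A->BD, B->A, C->DC, D->AC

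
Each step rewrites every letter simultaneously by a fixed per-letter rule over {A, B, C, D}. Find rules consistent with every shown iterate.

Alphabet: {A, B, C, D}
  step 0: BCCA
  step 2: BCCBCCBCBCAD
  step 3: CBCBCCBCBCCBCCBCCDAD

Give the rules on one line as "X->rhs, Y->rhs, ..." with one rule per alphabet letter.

  step 2 ⇒ step 3: BCCBCCBCBCAD ⇒ C·BC·BC·C·BC·BC·C·BC·C·BC·CD·AD
    A ↦ CD
    B ↦ C
    C ↦ BC
    D ↦ AD

A->CD, B->C, C->BC, D->AD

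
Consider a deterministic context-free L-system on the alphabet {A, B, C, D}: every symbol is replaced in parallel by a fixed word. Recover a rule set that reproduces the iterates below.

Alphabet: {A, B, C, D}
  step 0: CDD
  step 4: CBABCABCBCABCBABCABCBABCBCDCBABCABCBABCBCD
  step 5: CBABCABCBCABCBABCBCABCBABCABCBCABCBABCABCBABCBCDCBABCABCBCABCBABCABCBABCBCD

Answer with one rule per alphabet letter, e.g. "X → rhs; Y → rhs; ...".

  step 4 ⇒ step 5: CBABCABCBCABCBABCABCBABCBCDCBABCABCBABCBCD ⇒ CB·AB·C·AB·CB·C·AB·CB·AB·CB·C·AB·CB·AB·C·AB·CB·C·AB·CB·AB·C·AB·CB·AB·CB·CD·CB·AB·C·AB·CB·C·AB·CB·AB·C·AB·CB·AB·CB·CD
    A ↦ C
    B ↦ AB
    C ↦ CB
    D ↦ CD

A->C, B->AB, C->CB, D->CD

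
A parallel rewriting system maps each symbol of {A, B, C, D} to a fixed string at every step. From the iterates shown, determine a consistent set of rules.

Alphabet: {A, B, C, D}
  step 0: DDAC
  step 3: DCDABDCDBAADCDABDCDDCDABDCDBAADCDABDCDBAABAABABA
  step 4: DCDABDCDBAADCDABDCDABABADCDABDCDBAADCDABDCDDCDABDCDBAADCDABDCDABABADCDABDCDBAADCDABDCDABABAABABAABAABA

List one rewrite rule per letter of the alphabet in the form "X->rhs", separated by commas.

A->BA, B->A, C->AB, D->DCD

  step 3 ⇒ step 4: DCDABDCDBAADCDABDCDDCDABDCDBAADCDABDCDBAABAABABA ⇒ DCD·AB·DCD·BA·A·DCD·AB·DCD·A·BA·BA·DCD·AB·DCD·BA·A·DCD·AB·DCD·DCD·AB·DCD·BA·A·DCD·AB·DCD·A·BA·BA·DCD·AB·DCD·BA·A·DCD·AB·DCD·A·BA·BA·A·BA·BA·A·BA·A·BA
    A ↦ BA
    B ↦ A
    C ↦ AB
    D ↦ DCD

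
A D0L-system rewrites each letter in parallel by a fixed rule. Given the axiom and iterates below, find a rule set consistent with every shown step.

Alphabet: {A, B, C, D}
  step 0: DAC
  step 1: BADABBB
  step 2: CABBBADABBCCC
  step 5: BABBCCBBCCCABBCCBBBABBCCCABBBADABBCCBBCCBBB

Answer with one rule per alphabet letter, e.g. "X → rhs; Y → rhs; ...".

  step 1 ⇒ step 2: BADABBB ⇒ C·ABB·BAD·ABB·C·C·C
    A ↦ ABB
    B ↦ C
    D ↦ BAD
  step 0 ⇒ step 1: DAC ⇒ BAD·ABB·B
    C ↦ B

A->ABB, B->C, C->B, D->BAD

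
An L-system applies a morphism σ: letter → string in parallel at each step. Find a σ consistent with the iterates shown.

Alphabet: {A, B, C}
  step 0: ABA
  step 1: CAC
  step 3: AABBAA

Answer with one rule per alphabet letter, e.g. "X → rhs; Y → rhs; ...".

A->C, B->A, C->BB

  step 0 ⇒ step 1: ABA ⇒ C·A·C
    A ↦ C
    B ↦ A
    C ↦ BB  (constrained at step 1)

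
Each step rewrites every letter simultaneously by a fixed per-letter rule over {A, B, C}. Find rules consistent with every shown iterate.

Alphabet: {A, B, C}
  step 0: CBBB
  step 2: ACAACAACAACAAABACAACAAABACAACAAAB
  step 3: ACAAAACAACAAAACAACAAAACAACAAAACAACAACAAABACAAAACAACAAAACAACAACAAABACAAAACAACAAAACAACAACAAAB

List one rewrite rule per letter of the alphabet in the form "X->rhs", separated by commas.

A->ACA, B->AAB, C->AA

  step 2 ⇒ step 3: ACAACAACAACAAABACAACAAABACAACAAAB ⇒ ACA·AA·ACA·ACA·AA·ACA·ACA·AA·ACA·ACA·AA·ACA·ACA·ACA·AAB·ACA·AA·ACA·ACA·AA·ACA·ACA·ACA·AAB·ACA·AA·ACA·ACA·AA·ACA·ACA·ACA·AAB
    A ↦ ACA
    B ↦ AAB
    C ↦ AA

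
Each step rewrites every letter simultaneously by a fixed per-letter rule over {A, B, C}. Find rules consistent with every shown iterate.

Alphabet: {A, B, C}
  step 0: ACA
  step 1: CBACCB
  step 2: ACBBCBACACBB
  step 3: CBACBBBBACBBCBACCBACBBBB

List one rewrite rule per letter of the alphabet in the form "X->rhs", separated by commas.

  step 2 ⇒ step 3: ACBBCBACACBB ⇒ CB·AC·BB·BB·AC·BB·CB·AC·CB·AC·BB·BB
    A ↦ CB
    B ↦ BB
    C ↦ AC

A->CB, B->BB, C->AC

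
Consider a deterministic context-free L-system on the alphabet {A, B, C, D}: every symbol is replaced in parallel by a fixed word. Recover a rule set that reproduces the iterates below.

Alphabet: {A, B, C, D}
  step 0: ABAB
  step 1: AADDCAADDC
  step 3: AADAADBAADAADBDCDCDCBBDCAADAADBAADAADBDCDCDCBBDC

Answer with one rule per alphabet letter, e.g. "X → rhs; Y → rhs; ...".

  step 0 ⇒ step 1: ABAB ⇒ AAD·DC·AAD·DC
    A ↦ AAD
    B ↦ DC
    C ↦ BDC  (constrained at step 1)
    D ↦ B  (constrained at step 1)

A->AAD, B->DC, C->BDC, D->B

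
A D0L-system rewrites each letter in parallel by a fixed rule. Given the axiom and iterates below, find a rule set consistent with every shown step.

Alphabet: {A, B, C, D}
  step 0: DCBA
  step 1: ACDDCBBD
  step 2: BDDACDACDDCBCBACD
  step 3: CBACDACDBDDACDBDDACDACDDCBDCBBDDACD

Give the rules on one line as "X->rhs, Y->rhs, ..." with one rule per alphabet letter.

A->BD, B->CB, C->D, D->ACD

  step 2 ⇒ step 3: BDDACDACDDCBCBACD ⇒ CB·ACD·ACD·BD·D·ACD·BD·D·ACD·ACD·D·CB·D·CB·BD·D·ACD
    A ↦ BD
    B ↦ CB
    C ↦ D
    D ↦ ACD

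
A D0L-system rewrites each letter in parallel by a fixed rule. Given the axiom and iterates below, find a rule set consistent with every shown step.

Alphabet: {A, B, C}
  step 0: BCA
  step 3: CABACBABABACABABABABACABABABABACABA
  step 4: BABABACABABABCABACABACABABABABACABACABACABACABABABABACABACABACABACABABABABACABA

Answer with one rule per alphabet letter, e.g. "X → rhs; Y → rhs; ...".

A->ABA, B->C, C->BAB

  step 3 ⇒ step 4: CABACBABABACABABABABACABABABABACABA ⇒ BAB·ABA·C·ABA·BAB·C·ABA·C·ABA·C·ABA·BAB·ABA·C·ABA·C·ABA·C·ABA·C·ABA·BAB·ABA·C·ABA·C·ABA·C·ABA·C·ABA·BAB·ABA·C·ABA
    A ↦ ABA
    B ↦ C
    C ↦ BAB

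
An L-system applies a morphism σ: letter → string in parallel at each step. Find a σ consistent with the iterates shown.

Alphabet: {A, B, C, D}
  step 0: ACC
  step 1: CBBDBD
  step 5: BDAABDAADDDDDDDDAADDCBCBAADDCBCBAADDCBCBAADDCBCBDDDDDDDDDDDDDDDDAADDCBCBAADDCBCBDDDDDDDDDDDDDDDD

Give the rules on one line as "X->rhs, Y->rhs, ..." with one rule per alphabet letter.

  step 0 ⇒ step 1: ACC ⇒ CB·BD·BD
    A ↦ CB
    C ↦ BD
    B ↦ AA  (constrained at step 1)
    D ↦ DD  (constrained at step 1)

A->CB, B->AA, C->BD, D->DD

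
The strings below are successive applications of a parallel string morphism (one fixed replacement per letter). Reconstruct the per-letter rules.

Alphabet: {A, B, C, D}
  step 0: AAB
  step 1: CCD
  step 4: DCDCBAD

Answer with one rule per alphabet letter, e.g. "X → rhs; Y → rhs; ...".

  step 0 ⇒ step 1: AAB ⇒ C·C·D
    A ↦ C
    B ↦ D
    C ↦ D  (constrained at step 1)
    D ↦ BA  (constrained at step 1)

A->C, B->D, C->D, D->BA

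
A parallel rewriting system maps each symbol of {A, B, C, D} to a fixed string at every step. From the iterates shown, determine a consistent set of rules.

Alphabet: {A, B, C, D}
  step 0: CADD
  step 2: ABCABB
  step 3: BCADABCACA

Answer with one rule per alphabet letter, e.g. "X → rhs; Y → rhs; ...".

  step 2 ⇒ step 3: ABCABB ⇒ B·CA·DA·B·CA·CA
    A ↦ B
    B ↦ CA
    C ↦ DA
    D ↦ A  (constrained at step 0)

A->B, B->CA, C->DA, D->A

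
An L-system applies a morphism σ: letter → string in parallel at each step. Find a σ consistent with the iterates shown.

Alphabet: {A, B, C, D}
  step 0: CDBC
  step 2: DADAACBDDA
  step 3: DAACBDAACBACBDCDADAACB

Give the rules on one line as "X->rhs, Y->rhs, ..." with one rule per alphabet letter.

A->ACB, B->C, C->D, D->DA

  step 2 ⇒ step 3: DADAACBDDA ⇒ DA·ACB·DA·ACB·ACB·D·C·DA·DA·ACB
    A ↦ ACB
    B ↦ C
    C ↦ D
    D ↦ DA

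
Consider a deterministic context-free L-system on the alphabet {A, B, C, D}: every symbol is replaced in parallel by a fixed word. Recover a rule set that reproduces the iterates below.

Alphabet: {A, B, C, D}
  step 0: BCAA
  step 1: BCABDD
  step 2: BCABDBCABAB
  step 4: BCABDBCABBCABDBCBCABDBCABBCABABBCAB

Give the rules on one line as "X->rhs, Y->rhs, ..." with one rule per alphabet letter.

A->D, B->BC, C->AB, D->AB

  step 1 ⇒ step 2: BCABDD ⇒ BC·AB·D·BC·AB·AB
    A ↦ D
    B ↦ BC
    C ↦ AB
    D ↦ AB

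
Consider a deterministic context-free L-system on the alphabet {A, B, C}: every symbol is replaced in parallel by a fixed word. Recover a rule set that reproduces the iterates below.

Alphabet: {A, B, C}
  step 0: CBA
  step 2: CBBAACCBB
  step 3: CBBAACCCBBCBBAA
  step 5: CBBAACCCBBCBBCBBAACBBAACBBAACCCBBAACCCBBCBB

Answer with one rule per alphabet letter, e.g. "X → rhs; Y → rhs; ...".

  step 2 ⇒ step 3: CBBAACCBB ⇒ CBB·A·A·C·C·CBB·CBB·A·A
    A ↦ C
    B ↦ A
    C ↦ CBB

A->C, B->A, C->CBB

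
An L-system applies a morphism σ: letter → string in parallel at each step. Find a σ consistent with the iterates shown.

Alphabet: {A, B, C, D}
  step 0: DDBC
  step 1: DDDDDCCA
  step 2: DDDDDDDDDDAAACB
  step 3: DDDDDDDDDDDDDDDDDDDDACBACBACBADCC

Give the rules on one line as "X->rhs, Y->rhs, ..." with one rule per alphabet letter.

  step 2 ⇒ step 3: DDDDDDDDDDAAACB ⇒ DD·DD·DD·DD·DD·DD·DD·DD·DD·DD·ACB·ACB·ACB·A·DCC
    A ↦ ACB
    B ↦ DCC
    C ↦ A
    D ↦ DD

A->ACB, B->DCC, C->A, D->DD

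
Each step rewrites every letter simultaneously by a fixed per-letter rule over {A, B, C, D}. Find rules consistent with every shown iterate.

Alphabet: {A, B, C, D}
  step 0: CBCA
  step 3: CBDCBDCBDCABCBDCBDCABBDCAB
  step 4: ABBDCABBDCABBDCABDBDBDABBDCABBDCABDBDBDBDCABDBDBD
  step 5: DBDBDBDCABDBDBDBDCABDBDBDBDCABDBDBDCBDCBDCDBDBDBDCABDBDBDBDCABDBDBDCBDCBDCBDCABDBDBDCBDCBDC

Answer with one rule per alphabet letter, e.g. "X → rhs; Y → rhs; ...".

  step 4 ⇒ step 5: ABBDCABBDCABBDCABDBDBDABBDCABBDCABDBDBDBDCABDBDBD ⇒ DBD·BD·BD·C·AB·DBD·BD·BD·C·AB·DBD·BD·BD·C·AB·DBD·BD·C·BD·C·BD·C·DBD·BD·BD·C·AB·DBD·BD·BD·C·AB·DBD·BD·C·BD·C·BD·C·BD·C·AB·DBD·BD·C·BD·C·BD·C
    A ↦ DBD
    B ↦ BD
    C ↦ AB
    D ↦ C

A->DBD, B->BD, C->AB, D->C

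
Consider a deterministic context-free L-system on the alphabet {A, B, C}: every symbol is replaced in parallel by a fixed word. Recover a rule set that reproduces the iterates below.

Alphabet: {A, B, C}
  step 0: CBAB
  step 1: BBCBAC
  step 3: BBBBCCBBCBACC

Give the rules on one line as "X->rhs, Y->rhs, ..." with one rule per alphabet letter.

  step 0 ⇒ step 1: CBAB ⇒ BB·C·BA·C
    A ↦ BA
    B ↦ C
    C ↦ BB

A->BA, B->C, C->BB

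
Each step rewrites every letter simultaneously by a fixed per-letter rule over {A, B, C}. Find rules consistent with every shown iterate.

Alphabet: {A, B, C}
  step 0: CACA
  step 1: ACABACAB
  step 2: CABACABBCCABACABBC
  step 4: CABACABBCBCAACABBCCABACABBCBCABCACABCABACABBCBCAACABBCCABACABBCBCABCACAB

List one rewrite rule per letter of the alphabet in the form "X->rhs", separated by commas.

A->CAB, B->BC, C->A

  step 1 ⇒ step 2: ACABACAB ⇒ CAB·A·CAB·BC·CAB·A·CAB·BC
    A ↦ CAB
    B ↦ BC
    C ↦ A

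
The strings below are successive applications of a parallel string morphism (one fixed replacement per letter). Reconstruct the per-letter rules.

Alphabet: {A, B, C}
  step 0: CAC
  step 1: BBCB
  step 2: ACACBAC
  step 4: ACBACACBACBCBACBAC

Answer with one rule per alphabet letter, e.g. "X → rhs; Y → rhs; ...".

A->BC, B->AC, C->B

  step 1 ⇒ step 2: BBCB ⇒ AC·AC·B·AC
    B ↦ AC
    C ↦ B
  step 0 ⇒ step 1: CAC ⇒ B·BC·B
    A ↦ BC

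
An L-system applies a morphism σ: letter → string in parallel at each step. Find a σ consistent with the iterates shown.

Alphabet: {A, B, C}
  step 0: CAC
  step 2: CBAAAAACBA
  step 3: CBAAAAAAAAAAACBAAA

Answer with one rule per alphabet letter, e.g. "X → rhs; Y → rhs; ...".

  step 2 ⇒ step 3: CBAAAAACBA ⇒ CB·A·AA·AA·AA·AA·AA·CB·A·AA
    A ↦ AA
    B ↦ A
    C ↦ CB

A->AA, B->A, C->CB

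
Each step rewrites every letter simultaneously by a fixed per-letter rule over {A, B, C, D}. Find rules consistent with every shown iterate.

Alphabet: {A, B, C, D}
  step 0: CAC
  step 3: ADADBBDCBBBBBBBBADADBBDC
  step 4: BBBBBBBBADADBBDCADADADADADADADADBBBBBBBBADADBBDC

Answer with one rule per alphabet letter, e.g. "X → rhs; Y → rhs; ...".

  step 3 ⇒ step 4: ADADBBDCBBBBBBBBADADBBDC ⇒ BB·BB·BB·BB·AD·AD·BB·DC·AD·AD·AD·AD·AD·AD·AD·AD·BB·BB·BB·BB·AD·AD·BB·DC
    A ↦ BB
    B ↦ AD
    C ↦ DC
    D ↦ BB

A->BB, B->AD, C->DC, D->BB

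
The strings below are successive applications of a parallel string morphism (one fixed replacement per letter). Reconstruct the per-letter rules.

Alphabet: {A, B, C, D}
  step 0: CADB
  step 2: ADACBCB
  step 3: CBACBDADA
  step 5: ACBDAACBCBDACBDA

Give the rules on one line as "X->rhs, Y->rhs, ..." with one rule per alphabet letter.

A->CB, B->A, C->D, D->A

  step 2 ⇒ step 3: ADACBCB ⇒ CB·A·CB·D·A·D·A
    A ↦ CB
    B ↦ A
    C ↦ D
    D ↦ A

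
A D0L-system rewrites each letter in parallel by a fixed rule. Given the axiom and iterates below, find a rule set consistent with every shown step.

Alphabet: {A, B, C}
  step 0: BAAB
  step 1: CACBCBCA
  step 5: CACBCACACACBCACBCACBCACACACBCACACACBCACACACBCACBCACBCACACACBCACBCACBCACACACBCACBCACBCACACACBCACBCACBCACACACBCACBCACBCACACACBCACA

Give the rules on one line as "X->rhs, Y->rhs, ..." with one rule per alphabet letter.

  step 0 ⇒ step 1: BAAB ⇒ CA·CB·CB·CA
    A ↦ CB
    B ↦ CA
    C ↦ CA  (constrained at step 1)

A->CB, B->CA, C->CA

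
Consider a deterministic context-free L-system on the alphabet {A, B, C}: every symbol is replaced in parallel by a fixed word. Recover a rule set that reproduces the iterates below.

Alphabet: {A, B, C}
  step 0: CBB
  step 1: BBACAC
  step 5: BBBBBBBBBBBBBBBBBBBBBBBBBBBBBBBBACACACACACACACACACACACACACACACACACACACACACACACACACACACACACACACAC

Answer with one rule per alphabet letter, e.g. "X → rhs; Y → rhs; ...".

  step 0 ⇒ step 1: CBB ⇒ BB·AC·AC
    B ↦ AC
    C ↦ BB
    A ↦ BB  (constrained at step 1)

A->BB, B->AC, C->BB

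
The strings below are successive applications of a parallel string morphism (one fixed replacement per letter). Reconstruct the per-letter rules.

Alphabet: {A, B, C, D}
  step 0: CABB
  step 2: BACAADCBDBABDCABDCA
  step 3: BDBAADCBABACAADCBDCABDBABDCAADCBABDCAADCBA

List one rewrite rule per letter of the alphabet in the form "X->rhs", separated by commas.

A->BA, B->BD, C->ADC, D->CA

  step 2 ⇒ step 3: BACAADCBDBABDCABDCA ⇒ BD·BA·ADC·BA·BA·CA·ADC·BD·CA·BD·BA·BD·CA·ADC·BA·BD·CA·ADC·BA
    A ↦ BA
    B ↦ BD
    C ↦ ADC
    D ↦ CA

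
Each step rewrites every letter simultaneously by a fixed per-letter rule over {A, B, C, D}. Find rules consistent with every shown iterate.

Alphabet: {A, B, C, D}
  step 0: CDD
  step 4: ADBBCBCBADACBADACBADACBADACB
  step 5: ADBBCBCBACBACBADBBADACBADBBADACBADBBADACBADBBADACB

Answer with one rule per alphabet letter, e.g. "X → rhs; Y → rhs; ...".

A->AD, B->CB, C->A, D->BB

  step 4 ⇒ step 5: ADBBCBCBADACBADACBADACBADACB ⇒ AD·BB·CB·CB·A·CB·A·CB·AD·BB·AD·A·CB·AD·BB·AD·A·CB·AD·BB·AD·A·CB·AD·BB·AD·A·CB
    A ↦ AD
    B ↦ CB
    C ↦ A
    D ↦ BB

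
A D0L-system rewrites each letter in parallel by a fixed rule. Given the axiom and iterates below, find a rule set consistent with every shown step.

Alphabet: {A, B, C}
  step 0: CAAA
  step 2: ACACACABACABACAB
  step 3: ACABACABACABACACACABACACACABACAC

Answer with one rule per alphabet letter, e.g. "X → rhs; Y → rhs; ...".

A->AC, B->AC, C->AB

  step 2 ⇒ step 3: ACACACABACABACAB ⇒ AC·AB·AC·AB·AC·AB·AC·AC·AC·AB·AC·AC·AC·AB·AC·AC
    A ↦ AC
    B ↦ AC
    C ↦ AB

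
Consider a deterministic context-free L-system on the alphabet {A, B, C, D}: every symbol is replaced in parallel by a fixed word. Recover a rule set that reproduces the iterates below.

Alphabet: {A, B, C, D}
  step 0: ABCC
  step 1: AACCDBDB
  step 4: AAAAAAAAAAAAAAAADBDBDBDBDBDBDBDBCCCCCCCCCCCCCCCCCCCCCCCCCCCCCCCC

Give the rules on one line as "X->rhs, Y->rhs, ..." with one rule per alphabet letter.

  step 0 ⇒ step 1: ABCC ⇒ AA·CC·DB·DB
    A ↦ AA
    B ↦ CC
    C ↦ DB
    D ↦ CC  (constrained at step 1)

A->AA, B->CC, C->DB, D->CC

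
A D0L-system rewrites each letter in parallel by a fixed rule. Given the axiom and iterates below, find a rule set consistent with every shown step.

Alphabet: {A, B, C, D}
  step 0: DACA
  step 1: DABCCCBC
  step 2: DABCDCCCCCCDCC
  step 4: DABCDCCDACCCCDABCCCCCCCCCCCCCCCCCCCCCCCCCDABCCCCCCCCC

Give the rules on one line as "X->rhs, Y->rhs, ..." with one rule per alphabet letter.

A->BC, B->D, C->CC, D->DA

  step 1 ⇒ step 2: DABCCCBC ⇒ DA·BC·D·CC·CC·CC·D·CC
    A ↦ BC
    B ↦ D
    C ↦ CC
    D ↦ DA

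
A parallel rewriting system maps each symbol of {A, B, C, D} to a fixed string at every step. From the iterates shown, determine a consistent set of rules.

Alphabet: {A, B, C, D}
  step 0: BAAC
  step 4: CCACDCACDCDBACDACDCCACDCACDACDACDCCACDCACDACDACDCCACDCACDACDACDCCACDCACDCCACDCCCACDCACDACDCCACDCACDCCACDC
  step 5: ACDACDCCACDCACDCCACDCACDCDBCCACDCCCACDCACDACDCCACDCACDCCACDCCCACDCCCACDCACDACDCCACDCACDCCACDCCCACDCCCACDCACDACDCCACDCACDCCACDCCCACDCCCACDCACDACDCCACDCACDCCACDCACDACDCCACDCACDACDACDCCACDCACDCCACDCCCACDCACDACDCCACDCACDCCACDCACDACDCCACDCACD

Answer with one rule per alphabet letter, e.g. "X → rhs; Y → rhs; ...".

  step 4 ⇒ step 5: CCACDCACDCDBACDACDCCACDCACDACDACDCCACDCACDACDACDCCACDCACDACDACDCCACDCACDCCACDCCCACDCACDACDCCACDCACDCCACDC ⇒ ACD·ACD·CC·ACD·C·ACD·CC·ACD·C·ACD·C·DB·CC·ACD·C·CC·ACD·C·ACD·ACD·CC·ACD·C·ACD·CC·ACD·C·CC·ACD·C·CC·ACD·C·ACD·ACD·CC·ACD·C·ACD·CC·ACD·C·CC·ACD·C·CC·ACD·C·ACD·ACD·CC·ACD·C·ACD·CC·ACD·C·CC·ACD·C·CC·ACD·C·ACD·ACD·CC·ACD·C·ACD·CC·ACD·C·ACD·ACD·CC·ACD·C·ACD·ACD·ACD·CC·ACD·C·ACD·CC·ACD·C·CC·ACD·C·ACD·ACD·CC·ACD·C·ACD·CC·ACD·C·ACD·ACD·CC·ACD·C·ACD
    A ↦ CC
    B ↦ DB
    C ↦ ACD
    D ↦ C

A->CC, B->DB, C->ACD, D->C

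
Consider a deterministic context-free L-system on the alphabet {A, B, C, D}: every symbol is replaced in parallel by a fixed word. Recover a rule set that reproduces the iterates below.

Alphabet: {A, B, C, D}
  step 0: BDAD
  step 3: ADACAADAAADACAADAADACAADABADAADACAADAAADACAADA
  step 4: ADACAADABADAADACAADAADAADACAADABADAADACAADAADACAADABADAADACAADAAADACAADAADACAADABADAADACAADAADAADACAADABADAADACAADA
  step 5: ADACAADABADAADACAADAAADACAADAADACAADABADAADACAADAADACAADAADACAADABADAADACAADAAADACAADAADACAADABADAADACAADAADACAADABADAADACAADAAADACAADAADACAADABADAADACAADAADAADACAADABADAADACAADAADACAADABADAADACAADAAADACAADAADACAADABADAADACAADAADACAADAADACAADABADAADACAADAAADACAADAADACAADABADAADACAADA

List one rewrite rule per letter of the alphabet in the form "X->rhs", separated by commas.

A->ADA, B->A, C->B, D->CA

  step 4 ⇒ step 5: ADACAADABADAADACAADAADAADACAADABADAADACAADAADACAADABADAADACAADAAADACAADAADACAADABADAADACAADAADAADACAADABADAADACAADA ⇒ ADA·CA·ADA·B·ADA·ADA·CA·ADA·A·ADA·CA·ADA·ADA·CA·ADA·B·ADA·ADA·CA·ADA·ADA·CA·ADA·ADA·CA·ADA·B·ADA·ADA·CA·ADA·A·ADA·CA·ADA·ADA·CA·ADA·B·ADA·ADA·CA·ADA·ADA·CA·ADA·B·ADA·ADA·CA·ADA·A·ADA·CA·ADA·ADA·CA·ADA·B·ADA·ADA·CA·ADA·ADA·ADA·CA·ADA·B·ADA·ADA·CA·ADA·ADA·CA·ADA·B·ADA·ADA·CA·ADA·A·ADA·CA·ADA·ADA·CA·ADA·B·ADA·ADA·CA·ADA·ADA·CA·ADA·ADA·CA·ADA·B·ADA·ADA·CA·ADA·A·ADA·CA·ADA·ADA·CA·ADA·B·ADA·ADA·CA·ADA
    A ↦ ADA
    B ↦ A
    C ↦ B
    D ↦ CA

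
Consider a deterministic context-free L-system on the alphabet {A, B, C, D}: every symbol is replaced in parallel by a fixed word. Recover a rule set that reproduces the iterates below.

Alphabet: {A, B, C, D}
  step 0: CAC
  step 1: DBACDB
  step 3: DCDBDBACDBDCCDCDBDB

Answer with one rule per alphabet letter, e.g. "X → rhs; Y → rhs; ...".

  step 0 ⇒ step 1: CAC ⇒ DB·AC·DB
    A ↦ AC
    C ↦ DB
    B ↦ C  (constrained at step 1)
    D ↦ DC  (constrained at step 1)

A->AC, B->C, C->DB, D->DC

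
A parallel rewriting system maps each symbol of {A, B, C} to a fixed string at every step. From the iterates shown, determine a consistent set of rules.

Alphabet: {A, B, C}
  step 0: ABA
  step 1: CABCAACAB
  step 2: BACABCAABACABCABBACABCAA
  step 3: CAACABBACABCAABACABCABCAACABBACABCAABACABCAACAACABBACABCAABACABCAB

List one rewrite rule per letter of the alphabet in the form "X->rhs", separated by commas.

  step 2 ⇒ step 3: BACABCAABACABCABBACABCAA ⇒ CAA·CAB·BA·CAB·CAA·BA·CAB·CAB·CAA·CAB·BA·CAB·CAA·BA·CAB·CAA·CAA·CAB·BA·CAB·CAA·BA·CAB·CAB
    A ↦ CAB
    B ↦ CAA
    C ↦ BA

A->CAB, B->CAA, C->BA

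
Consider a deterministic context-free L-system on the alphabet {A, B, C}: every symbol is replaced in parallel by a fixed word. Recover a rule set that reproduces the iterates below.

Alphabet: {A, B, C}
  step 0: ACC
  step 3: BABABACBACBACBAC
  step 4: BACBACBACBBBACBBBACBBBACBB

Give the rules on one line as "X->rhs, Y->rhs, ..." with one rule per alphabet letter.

  step 3 ⇒ step 4: BABABACBACBACBAC ⇒ BA·C·BA·C·BA·C·BB·BA·C·BB·BA·C·BB·BA·C·BB
    A ↦ C
    B ↦ BA
    C ↦ BB

A->C, B->BA, C->BB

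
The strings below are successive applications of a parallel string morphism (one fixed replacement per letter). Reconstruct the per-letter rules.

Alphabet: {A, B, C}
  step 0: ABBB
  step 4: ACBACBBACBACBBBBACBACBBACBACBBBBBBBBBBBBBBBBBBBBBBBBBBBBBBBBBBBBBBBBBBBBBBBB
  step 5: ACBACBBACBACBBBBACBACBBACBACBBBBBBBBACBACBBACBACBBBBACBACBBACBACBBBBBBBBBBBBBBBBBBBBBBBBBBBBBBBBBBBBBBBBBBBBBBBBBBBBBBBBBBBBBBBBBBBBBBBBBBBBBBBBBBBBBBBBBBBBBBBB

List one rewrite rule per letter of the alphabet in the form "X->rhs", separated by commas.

A->AC, B->BB, C->BAC

  step 4 ⇒ step 5: ACBACBBACBACBBBBACBACBBACBACBBBBBBBBBBBBBBBBBBBBBBBBBBBBBBBBBBBBBBBBBBBBBBBB ⇒ AC·BAC·BB·AC·BAC·BB·BB·AC·BAC·BB·AC·BAC·BB·BB·BB·BB·AC·BAC·BB·AC·BAC·BB·BB·AC·BAC·BB·AC·BAC·BB·BB·BB·BB·BB·BB·BB·BB·BB·BB·BB·BB·BB·BB·BB·BB·BB·BB·BB·BB·BB·BB·BB·BB·BB·BB·BB·BB·BB·BB·BB·BB·BB·BB·BB·BB·BB·BB·BB·BB·BB·BB·BB·BB·BB·BB·BB·BB
    A ↦ AC
    B ↦ BB
    C ↦ BAC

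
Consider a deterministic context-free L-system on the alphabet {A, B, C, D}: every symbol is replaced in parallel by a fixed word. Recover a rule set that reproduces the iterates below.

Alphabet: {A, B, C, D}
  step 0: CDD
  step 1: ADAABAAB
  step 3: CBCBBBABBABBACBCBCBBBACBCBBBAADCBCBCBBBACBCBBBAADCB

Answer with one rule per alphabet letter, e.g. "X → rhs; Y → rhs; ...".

A->BBA, B->CB, C->AD, D->AAB

  step 0 ⇒ step 1: CDD ⇒ AD·AAB·AAB
    C ↦ AD
    D ↦ AAB
    A ↦ BBA  (constrained at step 1)
    B ↦ CB  (constrained at step 1)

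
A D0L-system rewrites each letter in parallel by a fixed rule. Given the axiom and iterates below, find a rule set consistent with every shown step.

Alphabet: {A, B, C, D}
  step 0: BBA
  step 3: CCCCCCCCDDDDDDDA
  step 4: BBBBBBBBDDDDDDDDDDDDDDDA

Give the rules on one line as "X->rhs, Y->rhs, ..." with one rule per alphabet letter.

  step 3 ⇒ step 4: CCCCCCCCDDDDDDDA ⇒ B·B·B·B·B·B·B·B·DD·DD·DD·DD·DD·DD·DD·DA
    A ↦ DA
    C ↦ B
    D ↦ DD
    B ↦ CC  (constrained at step 0)

A->DA, B->CC, C->B, D->DD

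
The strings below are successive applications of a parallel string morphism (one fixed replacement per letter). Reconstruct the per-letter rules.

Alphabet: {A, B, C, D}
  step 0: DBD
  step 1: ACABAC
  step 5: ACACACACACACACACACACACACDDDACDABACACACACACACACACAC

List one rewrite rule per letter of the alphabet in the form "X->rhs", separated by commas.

  step 0 ⇒ step 1: DBD ⇒ AC·AB·AC
    B ↦ AB
    D ↦ AC
    A ↦ D  (constrained at step 1)
    C ↦ DD  (constrained at step 1)

A->D, B->AB, C->DD, D->AC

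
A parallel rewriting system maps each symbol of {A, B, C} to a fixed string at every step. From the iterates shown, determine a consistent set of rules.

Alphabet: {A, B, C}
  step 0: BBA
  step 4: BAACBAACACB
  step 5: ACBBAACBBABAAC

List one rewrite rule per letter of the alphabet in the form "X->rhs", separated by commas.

  step 4 ⇒ step 5: BAACBAACACB ⇒ AC·B·B·A·AC·B·B·A·B·A·AC
    A ↦ B
    B ↦ AC
    C ↦ A

A->B, B->AC, C->A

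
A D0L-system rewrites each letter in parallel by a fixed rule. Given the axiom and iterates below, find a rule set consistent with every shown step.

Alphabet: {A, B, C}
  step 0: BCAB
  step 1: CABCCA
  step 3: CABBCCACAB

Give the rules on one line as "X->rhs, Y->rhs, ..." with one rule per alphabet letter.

  step 0 ⇒ step 1: BCAB ⇒ CA·B·C·CA
    A ↦ C
    B ↦ CA
    C ↦ B

A->C, B->CA, C->B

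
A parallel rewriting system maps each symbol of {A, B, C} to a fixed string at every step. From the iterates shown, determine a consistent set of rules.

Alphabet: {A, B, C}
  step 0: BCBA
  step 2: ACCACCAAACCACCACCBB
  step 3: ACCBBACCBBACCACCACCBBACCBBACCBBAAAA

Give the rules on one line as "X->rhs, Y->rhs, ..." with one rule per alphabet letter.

  step 2 ⇒ step 3: ACCACCAAACCACCACCBB ⇒ ACC·B·B·ACC·B·B·ACC·ACC·ACC·B·B·ACC·B·B·ACC·B·B·AA·AA
    A ↦ ACC
    B ↦ AA
    C ↦ B

A->ACC, B->AA, C->B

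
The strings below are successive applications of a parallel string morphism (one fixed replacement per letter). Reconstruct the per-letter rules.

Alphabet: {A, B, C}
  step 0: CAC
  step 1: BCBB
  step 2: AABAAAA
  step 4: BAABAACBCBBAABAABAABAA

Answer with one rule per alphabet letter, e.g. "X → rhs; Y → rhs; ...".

  step 1 ⇒ step 2: BCBB ⇒ AA·B·AA·AA
    B ↦ AA
    C ↦ B
  step 0 ⇒ step 1: CAC ⇒ B·CB·B
    A ↦ CB

A->CB, B->AA, C->B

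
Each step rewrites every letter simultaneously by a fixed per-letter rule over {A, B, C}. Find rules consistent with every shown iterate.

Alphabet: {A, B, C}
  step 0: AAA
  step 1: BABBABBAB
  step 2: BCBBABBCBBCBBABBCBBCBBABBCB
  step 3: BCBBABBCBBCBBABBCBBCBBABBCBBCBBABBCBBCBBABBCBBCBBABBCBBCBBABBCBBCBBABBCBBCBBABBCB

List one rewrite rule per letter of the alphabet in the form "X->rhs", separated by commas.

  step 2 ⇒ step 3: BCBBABBCBBCBBABBCBBCBBABBCB ⇒ BCB·BAB·BCB·BCB·BAB·BCB·BCB·BAB·BCB·BCB·BAB·BCB·BCB·BAB·BCB·BCB·BAB·BCB·BCB·BAB·BCB·BCB·BAB·BCB·BCB·BAB·BCB
    A ↦ BAB
    B ↦ BCB
    C ↦ BAB

A->BAB, B->BCB, C->BAB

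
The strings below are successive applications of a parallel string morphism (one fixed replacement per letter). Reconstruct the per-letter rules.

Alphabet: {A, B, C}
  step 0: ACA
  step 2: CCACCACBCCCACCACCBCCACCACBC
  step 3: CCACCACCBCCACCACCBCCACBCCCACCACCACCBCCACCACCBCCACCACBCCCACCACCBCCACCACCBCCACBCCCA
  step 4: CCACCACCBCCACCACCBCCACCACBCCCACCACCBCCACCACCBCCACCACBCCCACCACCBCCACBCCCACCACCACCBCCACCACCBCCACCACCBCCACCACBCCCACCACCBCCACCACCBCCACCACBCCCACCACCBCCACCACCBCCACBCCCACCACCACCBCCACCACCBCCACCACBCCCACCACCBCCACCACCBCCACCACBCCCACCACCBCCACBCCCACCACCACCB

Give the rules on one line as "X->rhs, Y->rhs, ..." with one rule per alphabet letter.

A->CCB, B->CBC, C->CCA

  step 3 ⇒ step 4: CCACCACCBCCACCACCBCCACBCCCACCACCACCBCCACCACCBCCACCACBCCCACCACCBCCACCACCBCCACBCCCA ⇒ CCA·CCA·CCB·CCA·CCA·CCB·CCA·CCA·CBC·CCA·CCA·CCB·CCA·CCA·CCB·CCA·CCA·CBC·CCA·CCA·CCB·CCA·CBC·CCA·CCA·CCA·CCB·CCA·CCA·CCB·CCA·CCA·CCB·CCA·CCA·CBC·CCA·CCA·CCB·CCA·CCA·CCB·CCA·CCA·CBC·CCA·CCA·CCB·CCA·CCA·CCB·CCA·CBC·CCA·CCA·CCA·CCB·CCA·CCA·CCB·CCA·CCA·CBC·CCA·CCA·CCB·CCA·CCA·CCB·CCA·CCA·CBC·CCA·CCA·CCB·CCA·CBC·CCA·CCA·CCA·CCB
    A ↦ CCB
    B ↦ CBC
    C ↦ CCA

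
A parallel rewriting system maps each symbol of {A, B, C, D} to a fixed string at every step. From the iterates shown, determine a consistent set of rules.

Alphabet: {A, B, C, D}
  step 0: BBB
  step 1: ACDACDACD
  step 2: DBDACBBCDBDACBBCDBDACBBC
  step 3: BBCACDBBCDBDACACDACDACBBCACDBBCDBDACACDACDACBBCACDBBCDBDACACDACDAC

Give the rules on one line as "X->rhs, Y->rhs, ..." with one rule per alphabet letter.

A->DBD, B->ACD, C->AC, D->BBC

  step 2 ⇒ step 3: DBDACBBCDBDACBBCDBDACBBC ⇒ BBC·ACD·BBC·DBD·AC·ACD·ACD·AC·BBC·ACD·BBC·DBD·AC·ACD·ACD·AC·BBC·ACD·BBC·DBD·AC·ACD·ACD·AC
    A ↦ DBD
    B ↦ ACD
    C ↦ AC
    D ↦ BBC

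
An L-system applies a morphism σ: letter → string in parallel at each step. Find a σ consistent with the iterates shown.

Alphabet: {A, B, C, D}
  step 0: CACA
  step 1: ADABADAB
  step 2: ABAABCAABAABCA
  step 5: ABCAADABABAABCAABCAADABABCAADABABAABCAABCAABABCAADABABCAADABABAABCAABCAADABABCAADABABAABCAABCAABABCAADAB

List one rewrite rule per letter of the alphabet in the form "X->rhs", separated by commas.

A->AB, B->CA, C->AD, D->A

  step 1 ⇒ step 2: ADABADAB ⇒ AB·A·AB·CA·AB·A·AB·CA
    A ↦ AB
    B ↦ CA
    D ↦ A
  step 0 ⇒ step 1: CACA ⇒ AD·AB·AD·AB
    C ↦ AD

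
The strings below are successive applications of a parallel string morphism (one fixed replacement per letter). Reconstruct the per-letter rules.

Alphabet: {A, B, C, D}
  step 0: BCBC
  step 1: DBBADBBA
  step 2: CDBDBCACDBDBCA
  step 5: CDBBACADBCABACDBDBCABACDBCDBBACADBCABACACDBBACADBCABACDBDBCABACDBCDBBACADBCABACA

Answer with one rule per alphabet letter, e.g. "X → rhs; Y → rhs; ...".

A->CA, B->DB, C->BA, D->C

  step 1 ⇒ step 2: DBBADBBA ⇒ C·DB·DB·CA·C·DB·DB·CA
    A ↦ CA
    B ↦ DB
    D ↦ C
  step 0 ⇒ step 1: BCBC ⇒ DB·BA·DB·BA
    C ↦ BA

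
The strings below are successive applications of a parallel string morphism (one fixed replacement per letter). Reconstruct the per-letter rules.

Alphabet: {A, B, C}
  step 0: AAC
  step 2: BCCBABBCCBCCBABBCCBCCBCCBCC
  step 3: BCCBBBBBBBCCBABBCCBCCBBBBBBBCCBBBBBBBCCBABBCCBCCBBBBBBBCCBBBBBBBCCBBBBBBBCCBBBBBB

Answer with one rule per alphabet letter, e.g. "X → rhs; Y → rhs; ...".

A->BAB, B->BCC, C->BBB

  step 2 ⇒ step 3: BCCBABBCCBCCBABBCCBCCBCCBCC ⇒ BCC·BBB·BBB·BCC·BAB·BCC·BCC·BBB·BBB·BCC·BBB·BBB·BCC·BAB·BCC·BCC·BBB·BBB·BCC·BBB·BBB·BCC·BBB·BBB·BCC·BBB·BBB
    A ↦ BAB
    B ↦ BCC
    C ↦ BBB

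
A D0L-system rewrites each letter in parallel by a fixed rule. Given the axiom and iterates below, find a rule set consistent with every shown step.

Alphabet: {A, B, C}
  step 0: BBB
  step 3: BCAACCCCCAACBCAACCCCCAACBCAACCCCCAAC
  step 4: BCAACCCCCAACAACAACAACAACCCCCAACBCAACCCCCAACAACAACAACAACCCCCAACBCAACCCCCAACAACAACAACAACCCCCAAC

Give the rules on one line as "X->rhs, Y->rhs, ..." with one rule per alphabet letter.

  step 3 ⇒ step 4: BCAACCCCCAACBCAACCCCCAACBCAACCCCCAAC ⇒ BC·AAC·CC·CC·AAC·AAC·AAC·AAC·AAC·CC·CC·AAC·BC·AAC·CC·CC·AAC·AAC·AAC·AAC·AAC·CC·CC·AAC·BC·AAC·CC·CC·AAC·AAC·AAC·AAC·AAC·CC·CC·AAC
    A ↦ CC
    B ↦ BC
    C ↦ AAC

A->CC, B->BC, C->AAC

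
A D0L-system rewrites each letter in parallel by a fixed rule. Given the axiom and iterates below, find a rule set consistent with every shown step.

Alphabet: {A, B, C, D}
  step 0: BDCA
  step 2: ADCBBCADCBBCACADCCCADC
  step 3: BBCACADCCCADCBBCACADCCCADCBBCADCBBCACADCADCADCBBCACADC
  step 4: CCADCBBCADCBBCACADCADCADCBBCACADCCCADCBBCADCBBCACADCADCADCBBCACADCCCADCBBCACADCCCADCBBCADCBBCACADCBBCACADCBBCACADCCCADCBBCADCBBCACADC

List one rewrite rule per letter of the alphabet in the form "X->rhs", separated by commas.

A->BBC, B->C, C->ADC, D->AC

  step 3 ⇒ step 4: BBCACADCCCADCBBCACADCCCADCBBCADCBBCACADCADCADCBBCACADC ⇒ C·C·ADC·BBC·ADC·BBC·AC·ADC·ADC·ADC·BBC·AC·ADC·C·C·ADC·BBC·ADC·BBC·AC·ADC·ADC·ADC·BBC·AC·ADC·C·C·ADC·BBC·AC·ADC·C·C·ADC·BBC·ADC·BBC·AC·ADC·BBC·AC·ADC·BBC·AC·ADC·C·C·ADC·BBC·ADC·BBC·AC·ADC
    A ↦ BBC
    B ↦ C
    C ↦ ADC
    D ↦ AC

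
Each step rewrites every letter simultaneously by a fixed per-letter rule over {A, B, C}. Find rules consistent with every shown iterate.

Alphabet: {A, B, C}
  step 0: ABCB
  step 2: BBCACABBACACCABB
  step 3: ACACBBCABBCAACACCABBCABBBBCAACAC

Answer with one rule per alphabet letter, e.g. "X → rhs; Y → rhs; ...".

  step 2 ⇒ step 3: BBCACABBACACCABB ⇒ AC·AC·BB·CA·BB·CA·AC·AC·CA·BB·CA·BB·BB·CA·AC·AC
    A ↦ CA
    B ↦ AC
    C ↦ BB

A->CA, B->AC, C->BB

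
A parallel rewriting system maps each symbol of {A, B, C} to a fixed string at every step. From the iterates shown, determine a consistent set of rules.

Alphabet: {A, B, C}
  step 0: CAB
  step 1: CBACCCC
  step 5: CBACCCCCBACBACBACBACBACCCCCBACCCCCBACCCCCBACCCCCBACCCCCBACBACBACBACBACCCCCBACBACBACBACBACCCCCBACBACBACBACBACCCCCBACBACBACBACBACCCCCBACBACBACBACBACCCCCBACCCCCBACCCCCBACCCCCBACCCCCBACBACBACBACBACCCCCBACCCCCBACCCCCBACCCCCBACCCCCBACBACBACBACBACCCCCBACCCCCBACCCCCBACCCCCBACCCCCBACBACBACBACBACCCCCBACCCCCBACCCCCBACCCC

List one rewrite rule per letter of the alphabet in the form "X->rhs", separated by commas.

  step 0 ⇒ step 1: CAB ⇒ CBA·CCC·C
    A ↦ CCC
    B ↦ C
    C ↦ CBA

A->CCC, B->C, C->CBA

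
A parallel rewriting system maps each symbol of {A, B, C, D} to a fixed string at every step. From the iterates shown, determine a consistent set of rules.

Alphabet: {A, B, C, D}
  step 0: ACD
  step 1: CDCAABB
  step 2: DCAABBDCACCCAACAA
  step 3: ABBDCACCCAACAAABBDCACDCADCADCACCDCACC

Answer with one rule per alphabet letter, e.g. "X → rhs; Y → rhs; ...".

  step 2 ⇒ step 3: DCAABBDCACCCAACAA ⇒ ABB·DCA·C·C·CAA·CAA·ABB·DCA·C·DCA·DCA·DCA·C·C·DCA·C·C
    A ↦ C
    B ↦ CAA
    C ↦ DCA
    D ↦ ABB

A->C, B->CAA, C->DCA, D->ABB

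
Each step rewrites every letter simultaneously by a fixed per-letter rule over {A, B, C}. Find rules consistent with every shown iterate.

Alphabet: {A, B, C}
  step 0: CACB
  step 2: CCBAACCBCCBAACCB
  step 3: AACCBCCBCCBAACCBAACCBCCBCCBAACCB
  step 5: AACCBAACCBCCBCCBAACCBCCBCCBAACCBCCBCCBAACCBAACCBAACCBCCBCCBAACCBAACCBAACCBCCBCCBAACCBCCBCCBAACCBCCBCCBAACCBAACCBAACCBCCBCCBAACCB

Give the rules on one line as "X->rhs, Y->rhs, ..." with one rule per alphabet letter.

A->CCB, B->CCB, C->A

  step 2 ⇒ step 3: CCBAACCBCCBAACCB ⇒ A·A·CCB·CCB·CCB·A·A·CCB·A·A·CCB·CCB·CCB·A·A·CCB
    A ↦ CCB
    B ↦ CCB
    C ↦ A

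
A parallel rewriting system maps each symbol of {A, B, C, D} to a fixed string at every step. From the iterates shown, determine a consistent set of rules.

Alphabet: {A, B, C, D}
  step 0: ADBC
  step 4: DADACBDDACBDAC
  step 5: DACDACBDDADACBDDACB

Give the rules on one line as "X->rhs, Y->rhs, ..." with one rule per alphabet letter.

A->C, B->D, C->B, D->DA

  step 4 ⇒ step 5: DADACBDDACBDAC ⇒ DA·C·DA·C·B·D·DA·DA·C·B·D·DA·C·B
    A ↦ C
    B ↦ D
    C ↦ B
    D ↦ DA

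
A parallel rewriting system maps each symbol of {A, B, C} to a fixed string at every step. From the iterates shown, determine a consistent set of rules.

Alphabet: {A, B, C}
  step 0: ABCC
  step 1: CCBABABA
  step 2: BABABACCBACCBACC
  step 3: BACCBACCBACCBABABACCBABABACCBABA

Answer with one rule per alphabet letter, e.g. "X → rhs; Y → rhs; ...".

A->CC, B->BA, C->BA

  step 2 ⇒ step 3: BABABACCBACCBACC ⇒ BA·CC·BA·CC·BA·CC·BA·BA·BA·CC·BA·BA·BA·CC·BA·BA
    A ↦ CC
    B ↦ BA
    C ↦ BA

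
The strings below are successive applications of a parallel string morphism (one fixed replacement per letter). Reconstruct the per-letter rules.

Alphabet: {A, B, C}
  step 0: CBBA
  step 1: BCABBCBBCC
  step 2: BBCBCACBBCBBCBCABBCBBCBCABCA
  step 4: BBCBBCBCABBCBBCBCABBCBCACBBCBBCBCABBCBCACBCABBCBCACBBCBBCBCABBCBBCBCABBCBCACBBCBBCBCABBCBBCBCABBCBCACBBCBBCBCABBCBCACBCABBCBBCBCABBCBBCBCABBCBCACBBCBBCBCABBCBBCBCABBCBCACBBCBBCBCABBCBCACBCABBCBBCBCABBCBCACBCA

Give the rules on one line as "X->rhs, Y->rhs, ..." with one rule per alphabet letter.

  step 1 ⇒ step 2: BCABBCBBCC ⇒ BBC·BCA·C·BBC·BBC·BCA·BBC·BBC·BCA·BCA
    A ↦ C
    B ↦ BBC
    C ↦ BCA

A->C, B->BBC, C->BCA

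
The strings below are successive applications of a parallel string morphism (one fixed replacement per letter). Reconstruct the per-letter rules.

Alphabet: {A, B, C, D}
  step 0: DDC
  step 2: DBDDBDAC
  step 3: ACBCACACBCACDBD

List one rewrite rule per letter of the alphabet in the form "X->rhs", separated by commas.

  step 2 ⇒ step 3: DBDDBDAC ⇒ AC·BC·AC·AC·BC·AC·DB·D
    A ↦ DB
    B ↦ BC
    C ↦ D
    D ↦ AC

A->DB, B->BC, C->D, D->AC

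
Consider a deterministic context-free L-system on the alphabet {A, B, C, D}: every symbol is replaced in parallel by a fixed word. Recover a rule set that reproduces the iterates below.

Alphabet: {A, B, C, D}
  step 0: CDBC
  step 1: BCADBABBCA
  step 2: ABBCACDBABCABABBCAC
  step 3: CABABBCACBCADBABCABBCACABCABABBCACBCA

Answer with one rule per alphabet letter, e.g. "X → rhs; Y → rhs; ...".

  step 2 ⇒ step 3: ABBCACDBABCABABBCAC ⇒ C·AB·AB·BCA·C·BCA·DB·AB·C·AB·BCA·C·AB·C·AB·AB·BCA·C·BCA
    A ↦ C
    B ↦ AB
    C ↦ BCA
    D ↦ DB

A->C, B->AB, C->BCA, D->DB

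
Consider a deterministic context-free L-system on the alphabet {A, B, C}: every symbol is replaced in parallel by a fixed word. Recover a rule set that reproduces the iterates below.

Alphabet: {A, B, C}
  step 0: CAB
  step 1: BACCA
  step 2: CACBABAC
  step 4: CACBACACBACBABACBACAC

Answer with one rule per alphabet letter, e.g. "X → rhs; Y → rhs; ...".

  step 1 ⇒ step 2: BACCA ⇒ CA·C·BA·BA·C
    A ↦ C
    B ↦ CA
    C ↦ BA

A->C, B->CA, C->BA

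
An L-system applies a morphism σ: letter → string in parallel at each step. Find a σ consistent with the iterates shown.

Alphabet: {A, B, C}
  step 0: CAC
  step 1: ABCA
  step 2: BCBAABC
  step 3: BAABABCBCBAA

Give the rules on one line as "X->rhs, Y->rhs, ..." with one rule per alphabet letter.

  step 2 ⇒ step 3: BCBAABC ⇒ BA·A·BA·BC·BC·BA·A
    A ↦ BC
    B ↦ BA
    C ↦ A

A->BC, B->BA, C->A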